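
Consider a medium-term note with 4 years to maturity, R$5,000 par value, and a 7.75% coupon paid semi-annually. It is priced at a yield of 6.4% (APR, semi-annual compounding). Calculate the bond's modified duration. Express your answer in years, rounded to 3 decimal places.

Periodic yield y = 0.032. First find Macaulay duration:
  t   CF        PV=CF/(1+0.032)^t    t·PV
  1       193.75       187.7422       187.7422
  2       193.75       181.9208       363.8416
  3       193.75       176.2798       528.8395
  4       193.75       170.8138       683.2551
  5       193.75       165.5172       827.5862
  6       193.75       160.3849       962.3095
  7       193.75       155.4117     1,087.8822
  8     5,193.75     4,036.8579    32,294.8632
  Σ                  5,234.9284    36,936.3196
P = 5,234.9284; Macaulay duration = 36,936.3196 / 5,234.9284 = 7.05574 half-year periods = 3.52787 years.
Modified duration = D_Mac / (1 + y) = 3.52787 / 1.032 = 3.41848 years.

3.418 years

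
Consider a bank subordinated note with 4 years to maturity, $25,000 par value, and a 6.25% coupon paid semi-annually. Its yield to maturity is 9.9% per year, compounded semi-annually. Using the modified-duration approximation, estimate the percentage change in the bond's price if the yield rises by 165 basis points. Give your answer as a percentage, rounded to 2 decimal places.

-5.61%

Periodic yield y = 0.0495. Modified duration first:
  t   CF        PV=CF/(1+0.0495)^t    t·PV
  1       781.25       744.4021       744.4021
  2       781.25       709.2921     1,418.5843
  3       781.25       675.8381     2,027.5144
  4       781.25       643.9620     2,575.8481
  5       781.25       613.5894     3,067.9468
  6       781.25       584.6492     3,507.8953
  7       781.25       557.0741     3,899.5184
  8    25,781.25    17,516.3828   140,131.0622
  Σ                 22,045.1898   157,372.7715
P = 22,045.1898; D_Mac = 7.13864 half-year periods = 3.56932 yrs; D_mod = 3.56932/(1+0.0495) = 3.40097 yrs.
ΔP/P ≈ -D_mod · Δy = -3.40097 × (+0.0165) = -0.056116 = -5.6116%.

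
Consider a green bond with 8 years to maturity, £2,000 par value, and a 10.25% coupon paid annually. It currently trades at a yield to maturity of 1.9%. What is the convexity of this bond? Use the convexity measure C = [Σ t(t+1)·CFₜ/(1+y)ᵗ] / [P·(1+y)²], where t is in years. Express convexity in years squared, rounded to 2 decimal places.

With y = 0.019:
  t   CF        PV=CF/(1+0.019)^t    t·PV        t(t+1)·PV
  1       205.00       201.1776       201.1776         402.3553
  2       205.00       197.4265       394.8530       1,184.5591
  3       205.00       193.7454       581.2361       2,324.9443
  4       205.00       190.1328       760.5313       3,802.6567
  5       205.00       186.5877       932.9383       5,597.6301
  6       205.00       183.1086     1,098.6516       7,690.5615
  7       205.00       179.6944     1,257.8609      10,062.8871
  8     2,205.00     1,896.7720    15,174.1757     136,567.5814
  Σ                  3,228.6450    20,401.4247     167,633.1755
P = 3,228.6450.
Convexity = Σ t(t+1)·PV / [P·(1+y)²] = 167,633.1755 / (3,228.6450 × 1.038361) = 50.00245.

50.00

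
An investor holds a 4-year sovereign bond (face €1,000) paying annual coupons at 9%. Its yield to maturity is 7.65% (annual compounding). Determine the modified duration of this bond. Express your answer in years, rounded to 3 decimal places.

Periodic yield y = 0.0765. First find Macaulay duration:
  t   CF        PV=CF/(1+0.0765)^t    t·PV
  1        90.00        83.6043        83.6043
  2        90.00        77.6630       155.3261
  3        90.00        72.1440       216.4321
  4     1,090.00       811.6529     3,246.6117
  Σ                  1,045.0643     3,701.9742
P = 1,045.0643; Macaulay duration = 3,701.9742 / 1,045.0643 = 3.54234 years.
Modified duration = D_Mac / (1 + y) = 3.54234 / 1.0765 = 3.29061 years.

3.291 years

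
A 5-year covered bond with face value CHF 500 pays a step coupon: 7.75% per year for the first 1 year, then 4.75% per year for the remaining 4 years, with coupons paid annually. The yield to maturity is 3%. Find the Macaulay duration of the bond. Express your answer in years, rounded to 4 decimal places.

4.4912 years

Periodic yield y = 0.03. Discount each cash flow and weight by its year:
  t   CF        PV=CF/(1+0.03)^t    t·PV
  1        38.75        37.6214        37.6214
  2        23.75        22.3867        44.7733
  3        23.75        21.7346        65.2038
  4        23.75        21.1016        84.4063
  5       523.75       451.7914     2,258.9568
  Σ                    554.6355     2,490.9615
Price P = Σ PV = 554.6355.
Macaulay duration = Σ(t·PV) / P = 2,490.9615 / 554.6355 = 4.49117 years.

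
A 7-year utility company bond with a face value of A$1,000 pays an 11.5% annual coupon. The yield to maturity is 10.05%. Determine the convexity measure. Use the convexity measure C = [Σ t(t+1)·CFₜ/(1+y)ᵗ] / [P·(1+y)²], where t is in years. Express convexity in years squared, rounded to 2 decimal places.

With y = 0.1005:
  t   CF        PV=CF/(1+0.1005)^t    t·PV        t(t+1)·PV
  1       115.00       104.4980       104.4980         208.9959
  2       115.00        94.9550       189.9100         569.7299
  3       115.00        86.2835       258.8505       1,035.4019
  4       115.00        78.4039       313.6156       1,568.0780
  5       115.00        71.2439       356.2194       2,137.3166
  6       115.00        64.7377       388.4265       2,718.9852
  7     1,115.00       570.3541     3,992.4784      31,939.8275
  Σ                  1,070.4760     5,603.9983      40,178.3350
P = 1,070.4760.
Convexity = Σ t(t+1)·PV / [P·(1+y)²] = 40,178.3350 / (1,070.4760 × 1.211100) = 30.99095.

30.99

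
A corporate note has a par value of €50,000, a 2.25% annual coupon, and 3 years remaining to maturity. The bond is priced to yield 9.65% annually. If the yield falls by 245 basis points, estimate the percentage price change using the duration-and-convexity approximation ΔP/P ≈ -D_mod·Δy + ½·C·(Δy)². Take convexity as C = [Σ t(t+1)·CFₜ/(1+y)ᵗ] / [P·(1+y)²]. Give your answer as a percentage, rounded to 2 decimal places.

+6.83%

With y = 0.0965:
  t   CF        PV=CF/(1+0.0965)^t    t·PV        t(t+1)·PV
  1     1,125.00     1,025.9918     1,025.9918       2,051.9836
  2     1,125.00       935.6970     1,871.3941       5,614.1822
  3    51,125.00    38,779.9650   116,339.8951     465,359.5802
  Σ                 40,741.6538   119,237.2809     473,025.7460
P = 40,741.6538; D_Mac = 2.92667 yrs; D_mod = 2.66910 yrs; C = 9.65670.
Duration effect: -2.66910 × (-0.0245) = +0.065393
Convexity effect: 0.5 × 9.65670 × (-0.0245)² = +0.0028982
ΔP/P ≈ +0.065393 + 0.0028982 = +0.068291 = +6.8291%.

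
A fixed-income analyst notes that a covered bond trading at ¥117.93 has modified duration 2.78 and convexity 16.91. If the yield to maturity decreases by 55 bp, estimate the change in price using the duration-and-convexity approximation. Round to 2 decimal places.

+¥1.83

Duration effect: -D_mod·Δy = -2.78 × (-0.0055) = +0.015290
Convexity effect: ½·C·(Δy)² = 0.5 × 16.91 × (-0.0055)² = +0.00025576375
ΔP/P ≈ +0.015290 + 0.00025576375 = +0.01554576375
ΔP ≈ 117.93 × (+0.01554576375) = +1.8333119190375.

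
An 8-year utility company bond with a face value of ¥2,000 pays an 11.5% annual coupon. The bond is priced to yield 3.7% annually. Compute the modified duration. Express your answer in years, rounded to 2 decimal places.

Periodic yield y = 0.037. First find Macaulay duration:
  t   CF        PV=CF/(1+0.037)^t    t·PV
  1       230.00       221.7936       221.7936
  2       230.00       213.8801       427.7601
  3       230.00       206.2489       618.7466
  4       230.00       198.8899       795.5597
  5       230.00       191.7936       958.9679
  6       230.00       184.9504     1,109.7025
  7       230.00       178.3514     1,248.4599
  8     2,230.00     1,667.5344    13,340.2755
  Σ                  3,063.4423    18,721.2658
P = 3,063.4423; Macaulay duration = 18,721.2658 / 3,063.4423 = 6.11119 years.
Modified duration = D_Mac / (1 + y) = 6.11119 / 1.037 = 5.89314 years.

5.89 years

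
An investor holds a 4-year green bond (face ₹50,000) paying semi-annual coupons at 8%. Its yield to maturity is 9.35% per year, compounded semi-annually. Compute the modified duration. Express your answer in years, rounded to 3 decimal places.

Periodic yield y = 0.04675. First find Macaulay duration:
  t   CF        PV=CF/(1+0.04675)^t    t·PV
  1     2,000.00     1,910.6759     1,910.6759
  2     2,000.00     1,825.3412     3,650.6824
  3     2,000.00     1,743.8177     5,231.4532
  4     2,000.00     1,665.9352     6,663.7410
  5     2,000.00     1,591.5312     7,957.6558
  6     2,000.00     1,520.4501     9,122.7007
  7     2,000.00     1,452.5437    10,167.8059
  8    52,000.00    36,079.4233   288,635.3864
  Σ                 47,789.7184   333,340.1014
P = 47,789.7184; Macaulay duration = 333,340.1014 / 47,789.7184 = 6.97514 half-year periods = 3.48757 years.
Modified duration = D_Mac / (1 + y) = 3.48757 / 1.04675 = 3.33181 years.

3.332 years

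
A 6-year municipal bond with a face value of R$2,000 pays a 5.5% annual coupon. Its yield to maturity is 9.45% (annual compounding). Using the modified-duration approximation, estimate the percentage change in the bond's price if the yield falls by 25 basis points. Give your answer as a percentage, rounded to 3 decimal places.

+1.184%

Periodic yield y = 0.0945. Modified duration first:
  t   CF        PV=CF/(1+0.0945)^t    t·PV
  1       110.00       100.5025       100.5025
  2       110.00        91.8250       183.6501
  3       110.00        83.8968       251.6904
  4       110.00        76.6531       306.6123
  5       110.00        70.0348       350.1740
  6     2,110.00     1,227.4049     7,364.4295
  Σ                  1,650.3172     8,557.0588
P = 1,650.3172; D_Mac = 5.18510 yrs; D_mod = 5.18510/(1+0.0945) = 4.73741 yrs.
ΔP/P ≈ -D_mod · Δy = -4.73741 × (-0.0025) = +0.011844 = +1.1844%.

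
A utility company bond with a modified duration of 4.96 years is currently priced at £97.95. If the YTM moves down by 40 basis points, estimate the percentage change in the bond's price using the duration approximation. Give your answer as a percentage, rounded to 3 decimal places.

+1.984%

Duration approximation: ΔP/P ≈ -D_mod · Δy = -4.96 × (-0.004) = +0.019840.
As a percentage: +1.9840%.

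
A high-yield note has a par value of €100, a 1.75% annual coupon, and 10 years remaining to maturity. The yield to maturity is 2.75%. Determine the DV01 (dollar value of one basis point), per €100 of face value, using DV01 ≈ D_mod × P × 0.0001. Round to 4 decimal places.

Periodic yield y = 0.0275.
  t   CF        PV=CF/(1+0.0275)^t    t·PV
  1         1.75         1.7032         1.7032
  2         1.75         1.6576         3.3152
  3         1.75         1.6132         4.8396
  4         1.75         1.5700         6.2802
  5         1.75         1.5280         7.6401
  6         1.75         1.4871         8.9227
  7         1.75         1.4473        10.1313
  8         1.75         1.4086        11.2687
  9         1.75         1.3709        12.3380
  10      101.75        77.5740       775.7399
  Σ                     91.3599       842.1788
P = 91.3599; D_Mac = 9.21825 yrs; D_mod = 8.97153 yrs.
DV01 ≈ 8.97153 × 91.3599 × 0.0001 = 0.081964.

€0.0820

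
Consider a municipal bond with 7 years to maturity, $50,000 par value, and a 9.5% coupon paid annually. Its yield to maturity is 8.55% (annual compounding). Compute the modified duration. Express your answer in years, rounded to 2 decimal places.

5.03 years

Periodic yield y = 0.0855. First find Macaulay duration:
  t   CF        PV=CF/(1+0.0855)^t    t·PV
  1     4,750.00     4,375.8637     4,375.8637
  2     4,750.00     4,031.1964     8,062.3927
  3     4,750.00     3,713.6770    11,141.0310
  4     4,750.00     3,421.1672    13,684.6688
  5     4,750.00     3,151.6971    15,758.4854
  6     4,750.00     2,903.4519    17,420.7117
  7    54,750.00    30,830.1281   215,810.8966
  Σ                 52,427.1813   286,254.0498
P = 52,427.1813; Macaulay duration = 286,254.0498 / 52,427.1813 = 5.46003 years.
Modified duration = D_Mac / (1 + y) = 5.46003 / 1.0855 = 5.02997 years.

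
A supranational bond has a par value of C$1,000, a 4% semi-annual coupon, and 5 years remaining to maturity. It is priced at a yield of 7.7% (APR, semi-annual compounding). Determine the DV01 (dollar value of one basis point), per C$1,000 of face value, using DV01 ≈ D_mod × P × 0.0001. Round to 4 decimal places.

Periodic yield y = 0.0385.
  t   CF        PV=CF/(1+0.0385)^t    t·PV
  1        20.00        19.2585        19.2585
  2        20.00        18.5446        37.0892
  3        20.00        17.8571        53.5712
  4        20.00        17.1951        68.7803
  5        20.00        16.5576        82.7880
  6        20.00        15.9438        95.6626
  7        20.00        15.3527       107.4688
  8        20.00        14.7835       118.2682
  9        20.00        14.2355       128.1191
  10    1,020.00       699.0933     6,990.9334
  Σ                    848.8217     7,701.9394
P = 848.8217; D_Mac = 9.07368 half-year periods = 4.53684 yrs; D_mod = 4.36865 yrs.
DV01 ≈ 4.36865 × 848.8217 × 0.0001 = 0.370820.

C$0.3708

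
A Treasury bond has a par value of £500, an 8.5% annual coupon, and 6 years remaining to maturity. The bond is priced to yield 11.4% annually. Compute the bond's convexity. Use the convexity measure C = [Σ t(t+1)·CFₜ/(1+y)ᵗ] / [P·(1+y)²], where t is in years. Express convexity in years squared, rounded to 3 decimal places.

With y = 0.114:
  t   CF        PV=CF/(1+0.114)^t    t·PV        t(t+1)·PV
  1        42.50        38.1508        38.1508          76.3016
  2        42.50        34.2467        68.4934         205.4801
  3        42.50        30.7421        92.2263         368.9051
  4        42.50        27.5961       110.3845         551.9226
  5        42.50        24.7721       123.8605         743.1633
  6       542.50       283.8498     1,703.0988      11,921.6917
  Σ                    439.3576     2,136.2143      13,867.4644
P = 439.3576.
Convexity = Σ t(t+1)·PV / [P·(1+y)²] = 13,867.4644 / (439.3576 × 1.240996) = 25.43364.

25.434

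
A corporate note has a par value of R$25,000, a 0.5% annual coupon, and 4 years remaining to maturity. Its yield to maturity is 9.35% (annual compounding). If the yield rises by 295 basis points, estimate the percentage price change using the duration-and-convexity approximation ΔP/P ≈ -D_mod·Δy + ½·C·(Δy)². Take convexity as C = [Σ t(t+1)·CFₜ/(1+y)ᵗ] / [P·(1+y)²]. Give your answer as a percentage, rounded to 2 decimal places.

With y = 0.0935:
  t   CF        PV=CF/(1+0.0935)^t    t·PV        t(t+1)·PV
  1       125.00       114.3118       114.3118         228.6237
  2       125.00       104.5376       209.0752         627.2255
  3       125.00        95.5991       286.7972       1,147.1888
  4    25,125.00    17,572.3935    70,289.5742     351,447.8708
  Σ                 17,886.8420    70,899.7584     353,450.9088
P = 17,886.8420; D_Mac = 3.96379 yrs; D_mod = 3.62487 yrs; C = 16.52562.
Duration effect: -3.62487 × (+0.0295) = -0.106934
Convexity effect: 0.5 × 16.52562 × (0.0295)² = +0.0071907
ΔP/P ≈ -0.106934 + 0.0071907 = -0.099743 = -9.9743%.

-9.97%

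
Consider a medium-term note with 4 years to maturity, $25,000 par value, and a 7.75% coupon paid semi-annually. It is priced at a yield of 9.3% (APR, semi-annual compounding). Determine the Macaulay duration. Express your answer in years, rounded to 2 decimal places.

3.50 years

Periodic yield y = 0.0465. Discount each cash flow and weight by its period:
  t   CF        PV=CF/(1+0.0465)^t    t·PV
  1       968.75       925.7047       925.7047
  2       968.75       884.5721     1,769.1443
  3       968.75       845.2672     2,535.8016
  4       968.75       807.7087     3,230.8350
  5       968.75       771.8192     3,859.0958
  6       968.75       737.5243     4,425.1457
  7       968.75       704.7532     4,933.2727
  8    25,968.75    18,052.4930   144,419.9436
  Σ                 23,729.8424   166,098.9433
Price P = Σ PV = 23,729.8424.
Macaulay duration = Σ(t·PV) / P = 166,098.9433 / 23,729.8424 = 6.99958 half-year periods.
In years: 6.99958 / 2 = 3.49979 years.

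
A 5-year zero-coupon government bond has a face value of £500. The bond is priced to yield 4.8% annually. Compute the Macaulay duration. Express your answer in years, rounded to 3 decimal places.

A zero-coupon bond has a single cash flow at maturity, so its Macaulay duration equals its maturity: 5 years.

5.000 years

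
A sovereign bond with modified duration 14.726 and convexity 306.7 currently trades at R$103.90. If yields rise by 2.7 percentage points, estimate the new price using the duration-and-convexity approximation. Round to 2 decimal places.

Duration effect: -D_mod·Δy = -14.726 × (+0.027) = -0.397602
Convexity effect: ½·C·(Δy)² = 0.5 × 306.7 × (0.027)² = +0.11179215
ΔP/P ≈ -0.397602 + 0.11179215 = -0.28580985
New price ≈ 103.90 × (1 - 0.28580985) = 74.204356585.

R$74.20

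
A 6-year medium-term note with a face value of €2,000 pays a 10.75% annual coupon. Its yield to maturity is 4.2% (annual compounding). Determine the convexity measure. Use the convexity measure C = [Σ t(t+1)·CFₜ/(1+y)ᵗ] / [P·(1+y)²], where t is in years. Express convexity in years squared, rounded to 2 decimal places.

29.34

With y = 0.042:
  t   CF        PV=CF/(1+0.042)^t    t·PV        t(t+1)·PV
  1       215.00       206.3340       206.3340         412.6679
  2       215.00       198.0172       396.0345       1,188.1035
  3       215.00       190.0357       570.1072       2,280.4290
  4       215.00       182.3760       729.5038       3,647.5191
  5       215.00       175.0249       875.1246       5,250.7473
  6     2,215.00     1,730.4833    10,382.8999      72,680.2993
  Σ                  2,682.2712    13,160.0040      85,459.7662
P = 2,682.2712.
Convexity = Σ t(t+1)·PV / [P·(1+y)²] = 85,459.7662 / (2,682.2712 × 1.085764) = 29.34429.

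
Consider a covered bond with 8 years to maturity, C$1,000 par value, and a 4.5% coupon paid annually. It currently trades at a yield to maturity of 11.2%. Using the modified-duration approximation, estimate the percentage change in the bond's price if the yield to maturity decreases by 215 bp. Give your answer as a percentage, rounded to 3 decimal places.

Periodic yield y = 0.112. Modified duration first:
  t   CF        PV=CF/(1+0.112)^t    t·PV
  1        45.00        40.4676        40.4676
  2        45.00        36.3917        72.7835
  3        45.00        32.7264        98.1792
  4        45.00        29.4302       117.7208
  5        45.00        26.4660       132.3301
  6        45.00        23.8004       142.8022
  7        45.00        21.4032       149.8225
  8     1,045.00       446.9696     3,575.7569
  Σ                    657.6552     4,329.8628
P = 657.6552; D_Mac = 6.58379 yrs; D_mod = 6.58379/(1+0.112) = 5.92067 yrs.
ΔP/P ≈ -D_mod · Δy = -5.92067 × (-0.0215) = +0.127294 = +12.7294%.

+12.729%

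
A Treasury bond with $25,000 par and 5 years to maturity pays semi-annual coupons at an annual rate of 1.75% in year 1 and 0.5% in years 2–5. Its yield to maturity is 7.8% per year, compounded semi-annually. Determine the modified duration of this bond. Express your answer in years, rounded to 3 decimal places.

4.679 years

Periodic yield y = 0.039. First find Macaulay duration:
  t   CF        PV=CF/(1+0.039)^t    t·PV
  1       218.75       210.5390       210.5390
  2       218.75       202.6362       405.2723
  3        62.50        55.7229       167.1686
  4        62.50        53.6312       214.5250
  5        62.50        51.6181       258.0907
  6        62.50        49.6806       298.0835
  7        62.50        47.8158       334.7104
  8        62.50        46.0210       368.1676
  9        62.50        44.2935       398.6416
  10   25,062.50    17,094.9925   170,949.9249
  Σ                 17,856.9507   173,605.1236
P = 17,856.9507; Macaulay duration = 173,605.1236 / 17,856.9507 = 9.72199 half-year periods = 4.86100 years.
Modified duration = D_Mac / (1 + y) = 4.86100 / 1.039 = 4.67853 years.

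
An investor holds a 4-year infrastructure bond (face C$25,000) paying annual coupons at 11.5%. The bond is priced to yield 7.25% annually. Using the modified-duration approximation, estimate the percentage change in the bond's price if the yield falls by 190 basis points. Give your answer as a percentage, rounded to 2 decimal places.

Periodic yield y = 0.0725. Modified duration first:
  t   CF        PV=CF/(1+0.0725)^t    t·PV
  1     2,875.00     2,680.6527     2,680.6527
  2     2,875.00     2,499.4431     4,998.8861
  3     2,875.00     2,330.4830     6,991.4491
  4    27,875.00    21,068.1146    84,272.4585
  Σ                 28,578.6934    98,943.4464
P = 28,578.6934; D_Mac = 3.46214 yrs; D_mod = 3.46214/(1+0.0725) = 3.22810 yrs.
ΔP/P ≈ -D_mod · Δy = -3.22810 × (-0.019) = +0.061334 = +6.1334%.

+6.13%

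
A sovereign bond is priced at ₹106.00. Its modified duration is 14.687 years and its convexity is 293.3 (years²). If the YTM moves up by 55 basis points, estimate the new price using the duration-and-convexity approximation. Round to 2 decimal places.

Duration effect: -D_mod·Δy = -14.687 × (+0.0055) = -0.0807785
Convexity effect: ½·C·(Δy)² = 0.5 × 293.3 × (0.0055)² = +0.0044361625
ΔP/P ≈ -0.0807785 + 0.0044361625 = -0.0763423375
New price ≈ 106.00 × (1 - 0.0763423375) = 97.907712225.

₹97.91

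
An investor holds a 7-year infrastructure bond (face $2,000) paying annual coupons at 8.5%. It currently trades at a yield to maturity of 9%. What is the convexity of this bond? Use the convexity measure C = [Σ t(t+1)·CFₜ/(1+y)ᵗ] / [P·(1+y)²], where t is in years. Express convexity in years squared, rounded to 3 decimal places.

With y = 0.09:
  t   CF        PV=CF/(1+0.09)^t    t·PV        t(t+1)·PV
  1       170.00       155.9633       155.9633         311.9266
  2       170.00       143.0856       286.1712         858.5136
  3       170.00       131.2712       393.8136       1,575.2543
  4       170.00       120.4323       481.7291       2,408.6457
  5       170.00       110.4883       552.4417       3,314.6501
  6       170.00       101.3654       608.1927       4,257.3487
  7     2,170.00     1,187.0643     8,309.4502      66,475.6014
  Σ                  1,949.6705    10,787.7617      79,201.9404
P = 1,949.6705.
Convexity = Σ t(t+1)·PV / [P·(1+y)²] = 79,201.9404 / (1,949.6705 × 1.188100) = 34.19177.

34.192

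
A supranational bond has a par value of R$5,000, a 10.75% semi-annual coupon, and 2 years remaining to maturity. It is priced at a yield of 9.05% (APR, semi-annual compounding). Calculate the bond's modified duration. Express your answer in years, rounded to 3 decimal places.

Periodic yield y = 0.04525. First find Macaulay duration:
  t   CF        PV=CF/(1+0.04525)^t    t·PV
  1       268.75       257.1155       257.1155
  2       268.75       245.9847       491.9694
  3       268.75       235.3358       706.0073
  4     5,268.75     4,413.9447    17,655.7788
  Σ                  5,152.3807    19,110.8710
P = 5,152.3807; Macaulay duration = 19,110.8710 / 5,152.3807 = 3.70913 half-year periods = 1.85457 years.
Modified duration = D_Mac / (1 + y) = 1.85457 / 1.04525 = 1.77428 years.

1.774 years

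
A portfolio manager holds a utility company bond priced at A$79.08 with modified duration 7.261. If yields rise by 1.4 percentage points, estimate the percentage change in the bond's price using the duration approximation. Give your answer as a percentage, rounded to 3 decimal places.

-10.165%

Duration approximation: ΔP/P ≈ -D_mod · Δy = -7.261 × (+0.014) = -0.101654.
As a percentage: -10.1654%.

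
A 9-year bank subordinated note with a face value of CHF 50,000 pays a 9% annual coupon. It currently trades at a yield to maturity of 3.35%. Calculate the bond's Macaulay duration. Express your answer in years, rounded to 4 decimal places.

6.9697 years

Periodic yield y = 0.0335. Discount each cash flow and weight by its year:
  t   CF        PV=CF/(1+0.0335)^t    t·PV
  1     4,500.00     4,354.1364     4,354.1364
  2     4,500.00     4,213.0009     8,426.0018
  3     4,500.00     4,076.4402    12,229.3205
  4     4,500.00     3,944.3059    15,777.2236
  5     4,500.00     3,816.4547    19,082.2734
  6     4,500.00     3,692.7476    22,156.4858
  7     4,500.00     3,573.0504    25,011.3531
  8     4,500.00     3,457.2331    27,657.8650
  9    54,500.00    40,513.7248   364,623.5231
  Σ                 71,641.0941   499,318.1827
Price P = Σ PV = 71,641.0941.
Macaulay duration = Σ(t·PV) / P = 499,318.1827 / 71,641.0941 = 6.96972 years.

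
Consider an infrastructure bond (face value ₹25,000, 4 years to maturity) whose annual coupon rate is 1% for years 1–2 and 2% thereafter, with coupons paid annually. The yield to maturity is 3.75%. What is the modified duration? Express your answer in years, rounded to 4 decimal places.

3.7867 years

Periodic yield y = 0.0375. First find Macaulay duration:
  t   CF        PV=CF/(1+0.0375)^t    t·PV
  1       250.00       240.9639       240.9639
  2       250.00       232.2543       464.5086
  3       500.00       447.7192     1,343.1575
  4    25,500.00    22,008.3639    88,033.4557
  Σ                 22,929.3013    90,082.0857
P = 22,929.3013; Macaulay duration = 90,082.0857 / 22,929.3013 = 3.92869 years.
Modified duration = D_Mac / (1 + y) = 3.92869 / 1.0375 = 3.78669 years.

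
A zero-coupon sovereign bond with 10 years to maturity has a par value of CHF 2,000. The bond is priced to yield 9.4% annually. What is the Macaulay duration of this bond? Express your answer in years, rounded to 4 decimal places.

A zero-coupon bond has a single cash flow at maturity, so its Macaulay duration equals its maturity: 10 years.

10.0000 years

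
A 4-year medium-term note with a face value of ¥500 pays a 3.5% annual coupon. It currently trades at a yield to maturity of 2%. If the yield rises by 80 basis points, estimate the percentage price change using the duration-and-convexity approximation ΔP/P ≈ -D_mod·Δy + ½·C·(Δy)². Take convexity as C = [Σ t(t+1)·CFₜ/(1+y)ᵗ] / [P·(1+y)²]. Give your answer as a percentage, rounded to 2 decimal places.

-2.93%

With y = 0.02:
  t   CF        PV=CF/(1+0.02)^t    t·PV        t(t+1)·PV
  1        17.50        17.1569        17.1569          34.3137
  2        17.50        16.8205        33.6409         100.9227
  3        17.50        16.4906        49.4719         197.8877
  4       517.50       478.0900     1,912.3600       9,561.8002
  Σ                    528.5580     2,012.6297       9,894.9243
P = 528.5580; D_Mac = 3.80777 yrs; D_mod = 3.73311 yrs; C = 17.99366.
Duration effect: -3.73311 × (+0.008) = -0.029865
Convexity effect: 0.5 × 17.99366 × (0.008)² = +0.0005758
ΔP/P ≈ -0.029865 + 0.0005758 = -0.029289 = -2.9289%.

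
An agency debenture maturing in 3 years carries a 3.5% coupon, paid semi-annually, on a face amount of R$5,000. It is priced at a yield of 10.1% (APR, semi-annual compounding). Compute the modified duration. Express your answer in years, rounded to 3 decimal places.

Periodic yield y = 0.0505. First find Macaulay duration:
  t   CF        PV=CF/(1+0.0505)^t    t·PV
  1        87.50        83.2937        83.2937
  2        87.50        79.2895       158.5791
  3        87.50        75.4779       226.4337
  4        87.50        71.8495       287.3981
  5        87.50        68.3955       341.9777
  6     5,087.50     3,785.5421    22,713.2527
  Σ                  4,163.8483    23,810.9349
P = 4,163.8483; Macaulay duration = 23,810.9349 / 4,163.8483 = 5.71849 half-year periods = 2.85925 years.
Modified duration = D_Mac / (1 + y) = 2.85925 / 1.0505 = 2.72180 years.

2.722 years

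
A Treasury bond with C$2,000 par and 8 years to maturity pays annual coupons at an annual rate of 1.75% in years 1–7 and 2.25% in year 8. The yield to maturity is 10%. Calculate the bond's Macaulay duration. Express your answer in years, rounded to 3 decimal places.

7.336 years

Periodic yield y = 0.1. Discount each cash flow and weight by its year:
  t   CF        PV=CF/(1+0.1)^t    t·PV
  1        35.00        31.8182        31.8182
  2        35.00        28.9256        57.8512
  3        35.00        26.2960        78.8881
  4        35.00        23.9055        95.6219
  5        35.00        21.7322       108.6612
  6        35.00        19.7566       118.5395
  7        35.00        17.9605       125.7237
  8     2,045.00       954.0076     7,632.0607
  Σ                  1,124.4023     8,249.1646
Price P = Σ PV = 1,124.4023.
Macaulay duration = Σ(t·PV) / P = 8,249.1646 / 1,124.4023 = 7.33649 years.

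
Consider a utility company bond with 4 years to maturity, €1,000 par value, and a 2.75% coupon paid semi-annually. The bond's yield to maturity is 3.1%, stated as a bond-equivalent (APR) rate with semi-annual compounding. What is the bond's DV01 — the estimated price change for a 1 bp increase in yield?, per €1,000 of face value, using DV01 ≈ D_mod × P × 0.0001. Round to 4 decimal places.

Periodic yield y = 0.0155.
  t   CF        PV=CF/(1+0.0155)^t    t·PV
  1        13.75        13.5401        13.5401
  2        13.75        13.3335        26.6669
  3        13.75        13.1299        39.3898
  4        13.75        12.9295        51.7181
  5        13.75        12.7322        63.6609
  6        13.75        12.5379        75.2271
  7        13.75        12.3465        86.4254
  8     1,013.75       896.3785     7,171.0282
  Σ                    986.9281     7,527.6567
P = 986.9281; D_Mac = 7.62736 half-year periods = 3.81368 yrs; D_mod = 3.75547 yrs.
DV01 ≈ 3.75547 × 986.9281 × 0.0001 = 0.370638.

€0.3706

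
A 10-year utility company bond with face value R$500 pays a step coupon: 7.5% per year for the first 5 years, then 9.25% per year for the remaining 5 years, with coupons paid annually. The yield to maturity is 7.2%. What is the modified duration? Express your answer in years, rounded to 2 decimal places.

Periodic yield y = 0.072. First find Macaulay duration:
  t   CF        PV=CF/(1+0.072)^t    t·PV
  1        37.50        34.9813        34.9813
  2        37.50        32.6319        65.2637
  3        37.50        30.4402        91.3205
  4        37.50        28.3957       113.5827
  5        37.50        26.4885       132.4425
  6        46.25        30.4750       182.8497
  7        46.25        28.4281       198.9969
  8        46.25        26.5188       212.1502
  9        46.25        24.7377       222.6390
  10      546.25       272.5484     2,725.4837
  Σ                    535.6454     3,979.7102
P = 535.6454; Macaulay duration = 3,979.7102 / 535.6454 = 7.42975 years.
Modified duration = D_Mac / (1 + y) = 7.42975 / 1.072 = 6.93073 years.

6.93 years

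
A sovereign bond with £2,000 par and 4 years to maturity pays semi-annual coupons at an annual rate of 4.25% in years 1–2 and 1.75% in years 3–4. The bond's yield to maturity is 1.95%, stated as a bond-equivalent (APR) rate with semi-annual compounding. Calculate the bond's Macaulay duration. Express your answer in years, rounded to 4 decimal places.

3.7565 years

Periodic yield y = 0.00975. Discount each cash flow and weight by its period:
  t   CF        PV=CF/(1+0.00975)^t    t·PV
  1        42.50        42.0896        42.0896
  2        42.50        41.6832        83.3664
  3        42.50        41.2807       123.8422
  4        42.50        40.8821       163.5285
  5        17.50        16.6713        83.3564
  6        17.50        16.5103        99.0618
  7        17.50        16.3509       114.4561
  8     2,017.50     1,866.8209    14,934.5670
  Σ                  2,082.2890    15,644.2680
Price P = Σ PV = 2,082.2890.
Macaulay duration = Σ(t·PV) / P = 15,644.2680 / 2,082.2890 = 7.51301 half-year periods.
In years: 7.51301 / 2 = 3.75651 years.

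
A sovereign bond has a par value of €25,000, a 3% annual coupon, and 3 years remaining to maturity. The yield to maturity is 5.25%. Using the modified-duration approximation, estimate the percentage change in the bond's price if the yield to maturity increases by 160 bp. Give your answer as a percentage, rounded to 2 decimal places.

Periodic yield y = 0.0525. Modified duration first:
  t   CF        PV=CF/(1+0.0525)^t    t·PV
  1       750.00       712.5891       712.5891
  2       750.00       677.0443     1,354.0885
  3    25,750.00    22,085.6873    66,257.0620
  Σ                 23,475.3207    68,323.7396
P = 23,475.3207; D_Mac = 2.91045 yrs; D_mod = 2.91045/(1+0.0525) = 2.76527 yrs.
ΔP/P ≈ -D_mod · Δy = -2.76527 × (+0.016) = -0.044244 = -4.4244%.

-4.42%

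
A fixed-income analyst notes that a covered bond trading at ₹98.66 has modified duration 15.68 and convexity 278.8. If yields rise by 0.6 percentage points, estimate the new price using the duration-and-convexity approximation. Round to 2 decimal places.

Duration effect: -D_mod·Δy = -15.68 × (+0.006) = -0.094080
Convexity effect: ½·C·(Δy)² = 0.5 × 278.8 × (0.006)² = +0.0050184
ΔP/P ≈ -0.094080 + 0.0050184 = -0.0890616
New price ≈ 98.66 × (1 - 0.0890616) = 89.873182544.

₹89.87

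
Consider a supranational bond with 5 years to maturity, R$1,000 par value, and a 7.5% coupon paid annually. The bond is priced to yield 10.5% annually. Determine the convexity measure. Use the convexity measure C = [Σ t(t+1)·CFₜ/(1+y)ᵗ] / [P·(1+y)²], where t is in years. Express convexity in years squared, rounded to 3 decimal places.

20.069

With y = 0.105:
  t   CF        PV=CF/(1+0.105)^t    t·PV        t(t+1)·PV
  1        75.00        67.8733        67.8733         135.7466
  2        75.00        61.4238       122.8476         368.5428
  3        75.00        55.5872       166.7615         667.0458
  4        75.00        50.3051       201.2205       1,006.1023
  5     1,075.00       652.5249     3,262.6244      19,575.7463
  Σ                    887.7143     3,821.3272      21,753.1839
P = 887.7143.
Convexity = Σ t(t+1)·PV / [P·(1+y)²] = 21,753.1839 / (887.7143 × 1.221025) = 20.06897.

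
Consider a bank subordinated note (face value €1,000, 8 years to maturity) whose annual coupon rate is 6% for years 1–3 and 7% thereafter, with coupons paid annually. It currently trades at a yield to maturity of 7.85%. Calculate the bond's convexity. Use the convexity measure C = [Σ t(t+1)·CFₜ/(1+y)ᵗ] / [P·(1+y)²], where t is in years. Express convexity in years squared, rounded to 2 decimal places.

With y = 0.0785:
  t   CF        PV=CF/(1+0.0785)^t    t·PV        t(t+1)·PV
  1        60.00        55.6328        55.6328         111.2656
  2        60.00        51.5835       103.1670         309.5011
  3        60.00        47.8289       143.4868         573.9473
  4        70.00        51.7389       206.9557       1,034.7786
  5        70.00        47.9730       239.8652       1,439.1914
  6        70.00        44.4813       266.8876       1,868.2132
  7        70.00        41.2436       288.7055       2,309.6439
  8     1,070.00       584.5512     4,676.4099      42,087.6889
  Σ                    925.0334     5,981.1106      49,734.2300
P = 925.0334.
Convexity = Σ t(t+1)·PV / [P·(1+y)²] = 49,734.2300 / (925.0334 × 1.163162) = 46.22295.

46.22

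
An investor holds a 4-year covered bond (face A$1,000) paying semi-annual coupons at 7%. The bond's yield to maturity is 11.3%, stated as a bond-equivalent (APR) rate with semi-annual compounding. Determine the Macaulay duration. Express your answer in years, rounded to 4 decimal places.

Periodic yield y = 0.0565. Discount each cash flow and weight by its period:
  t   CF        PV=CF/(1+0.0565)^t    t·PV
  1        35.00        33.1283        33.1283
  2        35.00        31.3566        62.7132
  3        35.00        29.6797        89.0391
  4        35.00        28.0925       112.3699
  5        35.00        26.5901       132.9507
  6        35.00        25.1681       151.0088
  7        35.00        23.8222       166.7553
  8     1,035.00       666.7827     5,334.2618
  Σ                    864.6202     6,082.2270
Price P = Σ PV = 864.6202.
Macaulay duration = Σ(t·PV) / P = 6,082.2270 / 864.6202 = 7.03456 half-year periods.
In years: 7.03456 / 2 = 3.51728 years.

3.5173 years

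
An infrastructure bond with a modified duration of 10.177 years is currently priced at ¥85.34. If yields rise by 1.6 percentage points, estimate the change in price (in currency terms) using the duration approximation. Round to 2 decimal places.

Duration approximation: ΔP/P ≈ -D_mod · Δy = -10.177 × (+0.016) = -0.162832.
ΔP ≈ 85.34 × (-0.162832) = -13.89608288.

-¥13.90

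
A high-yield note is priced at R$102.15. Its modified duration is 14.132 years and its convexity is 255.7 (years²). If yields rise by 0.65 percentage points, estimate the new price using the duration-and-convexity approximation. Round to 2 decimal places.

R$93.32

Duration effect: -D_mod·Δy = -14.132 × (+0.0065) = -0.091858
Convexity effect: ½·C·(Δy)² = 0.5 × 255.7 × (0.0065)² = +0.0054016625
ΔP/P ≈ -0.091858 + 0.0054016625 = -0.0864563375
New price ≈ 102.15 × (1 - 0.0864563375) = 93.318485124375.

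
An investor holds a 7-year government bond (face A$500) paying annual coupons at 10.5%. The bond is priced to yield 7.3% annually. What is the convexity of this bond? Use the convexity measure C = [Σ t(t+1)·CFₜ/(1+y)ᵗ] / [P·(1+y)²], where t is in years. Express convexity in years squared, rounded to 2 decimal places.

34.31

With y = 0.073:
  t   CF        PV=CF/(1+0.073)^t    t·PV        t(t+1)·PV
  1        52.50        48.9282        48.9282          97.8565
  2        52.50        45.5995        91.1990         273.5969
  3        52.50        42.4972       127.4915         509.9662
  4        52.50        39.6059       158.4238         792.1190
  5        52.50        36.9114       184.5571       1,107.3424
  6        52.50        34.4002       206.4012       1,444.8084
  7       552.50       337.3916     2,361.7410      18,893.9280
  Σ                    585.3340     3,178.7418      23,119.6173
P = 585.3340.
Convexity = Σ t(t+1)·PV / [P·(1+y)²] = 23,119.6173 / (585.3340 × 1.151329) = 34.30658.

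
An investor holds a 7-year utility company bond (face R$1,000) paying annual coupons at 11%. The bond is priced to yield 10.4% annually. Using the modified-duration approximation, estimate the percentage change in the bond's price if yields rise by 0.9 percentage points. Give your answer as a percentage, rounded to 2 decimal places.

Periodic yield y = 0.104. Modified duration first:
  t   CF        PV=CF/(1+0.104)^t    t·PV
  1       110.00        99.6377        99.6377
  2       110.00        90.2515       180.5030
  3       110.00        81.7496       245.2487
  4       110.00        74.0485       296.1941
  5       110.00        67.0729       335.3647
  6       110.00        60.7545       364.5268
  7     1,110.00       555.3151     3,887.2055
  Σ                  1,028.8298     5,408.6806
P = 1,028.8298; D_Mac = 5.25712 yrs; D_mod = 5.25712/(1+0.104) = 4.76188 yrs.
ΔP/P ≈ -D_mod · Δy = -4.76188 × (+0.009) = -0.042857 = -4.2857%.

-4.29%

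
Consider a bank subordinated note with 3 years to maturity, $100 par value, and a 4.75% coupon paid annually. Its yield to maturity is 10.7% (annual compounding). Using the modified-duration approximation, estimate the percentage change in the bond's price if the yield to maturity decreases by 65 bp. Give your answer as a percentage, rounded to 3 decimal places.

Periodic yield y = 0.107. Modified duration first:
  t   CF        PV=CF/(1+0.107)^t    t·PV
  1         4.75         4.2909         4.2909
  2         4.75         3.8761         7.7523
  3       104.75        77.2167       231.6501
  Σ                     85.3837       243.6932
P = 85.3837; D_Mac = 2.85410 yrs; D_mod = 2.85410/(1+0.107) = 2.57823 yrs.
ΔP/P ≈ -D_mod · Δy = -2.57823 × (-0.0065) = +0.016758 = +1.6758%.

+1.676%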